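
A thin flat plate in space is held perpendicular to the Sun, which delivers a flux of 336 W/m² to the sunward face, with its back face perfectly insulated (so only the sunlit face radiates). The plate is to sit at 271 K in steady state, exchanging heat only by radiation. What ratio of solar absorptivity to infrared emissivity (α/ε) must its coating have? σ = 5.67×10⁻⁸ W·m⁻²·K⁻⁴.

α/ε ≈ 0.910

Balance: αS·A = εσ·1A·T⁴ ⇒ α/ε = σT⁴/S.
α/ε = 5.67×10⁻⁸·(271)⁴/336 = 5.67×10⁻⁸·5.394×10⁹/336.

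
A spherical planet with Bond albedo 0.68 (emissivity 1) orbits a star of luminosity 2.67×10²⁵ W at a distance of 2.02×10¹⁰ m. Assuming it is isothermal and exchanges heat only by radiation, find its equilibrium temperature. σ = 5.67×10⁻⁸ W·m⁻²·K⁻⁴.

T ≈ 293 K

First find the stellar flux at distance d: S = L/(4πd²) = 2.67×10²⁵/(4π·(2.02×10¹⁰)²) = 5207 W/m².
For an isothermal sphere, absorbed (1−a)S·πr² = emitted σ·4πr²·T⁴, so T⁴ = (1−a)S/(4σ).
T⁴ = 0.320·5207/(4·5.67×10⁻⁸) = 7.347×10⁹ K⁴.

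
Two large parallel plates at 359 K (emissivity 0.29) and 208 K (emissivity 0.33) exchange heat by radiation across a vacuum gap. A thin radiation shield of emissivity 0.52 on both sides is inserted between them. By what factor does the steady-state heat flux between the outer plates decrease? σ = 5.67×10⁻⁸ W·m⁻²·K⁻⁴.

Without shield: q₀ = σΔ(T⁴)/(1/ε₁+1/ε₂−1) with denominator 5.479.
With shield the two gaps are in series; the resistances add: (1/ε₁+1/ε_s−1)+(1/ε_s+1/ε₂−1) = 4.371+3.953 = 8.325.
Heat-flux ratio q₀/q = 8.325/5.479.

factor ≈ 1.52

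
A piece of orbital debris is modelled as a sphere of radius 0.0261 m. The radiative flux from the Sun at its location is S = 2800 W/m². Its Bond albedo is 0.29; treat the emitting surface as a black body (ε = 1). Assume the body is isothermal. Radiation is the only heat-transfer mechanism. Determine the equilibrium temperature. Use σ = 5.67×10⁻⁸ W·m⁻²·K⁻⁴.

At equilibrium, absorbed power = emitted power.
Absorbing cross-section = πr² = 0.002140 m²; emitting surface = 4πr² = 0.008560 m² (ratio 4).
(1−a)S·A_cross = εσ·A_surf·T⁴  ⇒  T⁴ = (1−a)S/(4σ).
T⁴ = 0.710·2800/(4·5.67×10⁻⁸) = 8.765×10⁹ K⁴.
T = (8.765×10⁹)^(1/4).

T ≈ 306 K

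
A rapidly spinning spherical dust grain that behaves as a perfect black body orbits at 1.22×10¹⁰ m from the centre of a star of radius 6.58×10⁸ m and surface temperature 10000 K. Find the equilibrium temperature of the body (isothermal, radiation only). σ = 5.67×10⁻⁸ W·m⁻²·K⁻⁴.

The star's surface emits σT_*⁴; at distance d the flux is S = σT_*⁴(R_*/d)².
S = 5.67×10⁻⁸·(10000)⁴·(6.58×10⁸/1.22×10¹⁰)² = 1.649×10⁶ W/m².
For an isothermal sphere T⁴ = (1−a)S/(4σ) = 7.272×10¹² K⁴.

T ≈ 1640 K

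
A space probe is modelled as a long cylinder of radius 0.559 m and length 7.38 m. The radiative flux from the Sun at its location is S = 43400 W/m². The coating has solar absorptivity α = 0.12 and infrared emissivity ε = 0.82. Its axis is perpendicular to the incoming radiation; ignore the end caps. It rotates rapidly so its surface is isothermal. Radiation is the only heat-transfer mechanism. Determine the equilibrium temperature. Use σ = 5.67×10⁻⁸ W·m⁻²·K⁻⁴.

At equilibrium, absorbed power = emitted power.
Absorbing cross-section = 2rL = 8.251 m²; emitting surface = 2πrL = 25.92 m² (ratio π).
αS·A_cross = εσ·A_surf·T⁴  ⇒  T⁴ = αS/(ε·πσ).
T⁴ = 0.120·43400/(0.82·π·5.67×10⁻⁸) = 3.566×10¹⁰ K⁴.
T = (3.566×10¹⁰)^(1/4).

T ≈ 435 K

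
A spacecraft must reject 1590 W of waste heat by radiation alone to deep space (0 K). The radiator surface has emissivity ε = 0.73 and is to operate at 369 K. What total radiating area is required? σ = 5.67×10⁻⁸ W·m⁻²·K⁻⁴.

A ≈ 2.07 m²

P = εσA T⁴ ⇒ A = P/(εσT⁴).
T⁴ = 1.854×10¹⁰ K⁴.
A = 1590/(0.73 × 5.67×10⁻⁸ × 1.854×10¹⁰).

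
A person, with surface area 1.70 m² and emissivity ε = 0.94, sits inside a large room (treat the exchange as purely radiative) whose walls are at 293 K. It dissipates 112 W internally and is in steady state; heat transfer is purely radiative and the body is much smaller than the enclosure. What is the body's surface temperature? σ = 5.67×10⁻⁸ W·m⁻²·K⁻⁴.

T ≈ 305 K

For a small grey body in a large enclosure, net radiated power = εσA(T⁴ − T_w⁴).
Steady state: P = εσA(T⁴ − T_w⁴) with A = 1.70 m².
T⁴ = P/(εσA) + T_w⁴ = 112/(0.94·5.67×10⁻⁸·1.700) + (293)⁴
    = 1.236×10⁹ + 7.370×10⁹ = 8.606×10⁹ K⁴.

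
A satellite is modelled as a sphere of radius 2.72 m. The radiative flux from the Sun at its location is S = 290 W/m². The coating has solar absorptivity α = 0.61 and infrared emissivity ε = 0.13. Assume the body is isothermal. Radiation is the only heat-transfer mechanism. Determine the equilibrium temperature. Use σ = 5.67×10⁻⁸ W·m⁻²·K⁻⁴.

At equilibrium, absorbed power = emitted power.
Absorbing cross-section = πr² = 23.24 m²; emitting surface = 4πr² = 92.97 m² (ratio 4).
αS·A_cross = εσ·A_surf·T⁴  ⇒  T⁴ = αS/(ε·4σ).
T⁴ = 0.610·290/(0.13·4·5.67×10⁻⁸) = 6.000×10⁹ K⁴.
T = (6.000×10⁹)^(1/4).

T ≈ 278 K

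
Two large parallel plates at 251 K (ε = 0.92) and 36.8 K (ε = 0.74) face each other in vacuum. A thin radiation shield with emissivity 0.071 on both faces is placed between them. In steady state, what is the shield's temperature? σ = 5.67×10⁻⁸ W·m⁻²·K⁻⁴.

In steady state the net flux on the hot side equals that on the cold side.
σ(T₁⁴−T_s⁴)/D₁ = σ(T_s⁴−T₂⁴)/D₂, with D₁ = 1/ε₁+1/ε_s−1 = 14.17, D₂ = 1/ε_s+1/ε₂−1 = 14.44.
Solve for T_s⁴: T_s⁴ = (D₂·T₁⁴ + D₁·T₂⁴)/(D₁+D₂) = 2.004×10⁹ K⁴.

T_s ≈ 212 K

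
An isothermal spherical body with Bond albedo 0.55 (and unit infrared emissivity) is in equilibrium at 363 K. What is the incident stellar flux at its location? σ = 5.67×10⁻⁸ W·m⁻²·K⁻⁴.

S ≈ 8750 W/m²

(1−a)S·πr² = σ·4πr²·T⁴ ⇒ S = 4σT⁴/(1−a).
S = 4·5.67×10⁻⁸·1.736×10¹⁰/0.450.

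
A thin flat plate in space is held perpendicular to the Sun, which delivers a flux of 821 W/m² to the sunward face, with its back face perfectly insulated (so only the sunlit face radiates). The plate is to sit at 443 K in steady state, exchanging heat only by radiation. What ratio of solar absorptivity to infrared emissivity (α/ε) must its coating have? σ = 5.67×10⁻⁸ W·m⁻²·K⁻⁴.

Balance: αS·A = εσ·1A·T⁴ ⇒ α/ε = σT⁴/S.
α/ε = 5.67×10⁻⁸·(443)⁴/821 = 5.67×10⁻⁸·3.851×10¹⁰/821.

α/ε ≈ 2.66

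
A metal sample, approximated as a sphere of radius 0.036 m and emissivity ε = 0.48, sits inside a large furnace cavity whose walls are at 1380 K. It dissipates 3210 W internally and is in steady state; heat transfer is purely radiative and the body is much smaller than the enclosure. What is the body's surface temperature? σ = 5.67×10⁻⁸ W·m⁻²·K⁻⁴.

T ≈ 1820 K

For a small grey body in a large enclosure, net radiated power = εσA(T⁴ − T_w⁴).
Steady state: P = εσA(T⁴ − T_w⁴) with A = 4πr² = 0.01629 m².
T⁴ = P/(εσA) + T_w⁴ = 3210/(0.48·5.67×10⁻⁸·0.01629) + (1380)⁴
    = 7.242×10¹² + 3.627×10¹² = 1.087×10¹³ K⁴.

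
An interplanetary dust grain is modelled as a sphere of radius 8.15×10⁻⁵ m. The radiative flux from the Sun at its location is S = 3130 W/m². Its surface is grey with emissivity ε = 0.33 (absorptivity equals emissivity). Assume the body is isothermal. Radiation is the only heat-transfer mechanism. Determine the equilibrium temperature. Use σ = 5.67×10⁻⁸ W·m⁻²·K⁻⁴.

At equilibrium, absorbed power = emitted power.
Absorbing cross-section = πr² = 2.087×10⁻⁸ m²; emitting surface = 4πr² = 8.347×10⁻⁸ m² (ratio 4).
εS·A_cross = εσ·A_surf·T⁴  ⇒  T⁴ = S/(4σ)   (ε cancels).
T⁴ = 3130/(4·5.67×10⁻⁸) = 1.380×10¹⁰ K⁴.
T = (1.380×10¹⁰)^(1/4).

T ≈ 343 K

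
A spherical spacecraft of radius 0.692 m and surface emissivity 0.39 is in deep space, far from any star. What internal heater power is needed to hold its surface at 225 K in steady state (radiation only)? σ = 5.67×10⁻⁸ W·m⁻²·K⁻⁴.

P = εσ·4πr²·T⁴.
4πr² = 6.018 m²; T⁴ = 2.563×10⁹ K⁴.
P = 0.39·5.67×10⁻⁸·6.018·2.563×10⁹.

P ≈ 341 W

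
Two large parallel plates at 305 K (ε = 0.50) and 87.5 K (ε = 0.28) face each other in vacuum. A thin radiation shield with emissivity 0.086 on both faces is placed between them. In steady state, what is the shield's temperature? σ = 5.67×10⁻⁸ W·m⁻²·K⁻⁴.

In steady state the net flux on the hot side equals that on the cold side.
σ(T₁⁴−T_s⁴)/D₁ = σ(T_s⁴−T₂⁴)/D₂, with D₁ = 1/ε₁+1/ε_s−1 = 12.63, D₂ = 1/ε_s+1/ε₂−1 = 14.20.
Solve for T_s⁴: T_s⁴ = (D₂·T₁⁴ + D₁·T₂⁴)/(D₁+D₂) = 4.608×10⁹ K⁴.

T_s ≈ 261 K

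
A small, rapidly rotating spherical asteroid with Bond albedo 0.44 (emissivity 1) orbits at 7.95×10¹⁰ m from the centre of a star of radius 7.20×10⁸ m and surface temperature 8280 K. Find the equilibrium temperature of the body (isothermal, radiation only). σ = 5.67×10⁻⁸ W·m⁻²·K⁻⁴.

T ≈ 482 K

The star's surface emits σT_*⁴; at distance d the flux is S = σT_*⁴(R_*/d)².
S = 5.67×10⁻⁸·(8280)⁴·(7.20×10⁸/7.95×10¹⁰)² = 21860 W/m².
For an isothermal sphere T⁴ = (1−a)S/(4σ) = 5.397×10¹⁰ K⁴.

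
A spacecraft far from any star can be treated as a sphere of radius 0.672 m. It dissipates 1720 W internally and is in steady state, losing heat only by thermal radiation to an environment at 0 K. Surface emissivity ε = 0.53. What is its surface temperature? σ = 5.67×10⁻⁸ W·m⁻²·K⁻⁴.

T ≈ 317 K

Steady state: internal power = radiated power, P = εσA T⁴.
Radiating area A = 4πr² = 5.675 m².
T⁴ = P/(εσA) = 1720/(0.53·5.67×10⁻⁸·5.675) = 1.009×10¹⁰ K⁴.
T = (1.009×10¹⁰)^(1/4).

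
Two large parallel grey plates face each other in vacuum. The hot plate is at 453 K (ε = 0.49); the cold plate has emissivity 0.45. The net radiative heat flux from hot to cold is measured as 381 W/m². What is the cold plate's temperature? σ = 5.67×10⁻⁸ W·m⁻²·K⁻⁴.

T₂ ≈ 377 K

q = σ(T₁⁴ − T₂⁴)/(1/ε₁ + 1/ε₂ − 1); denominator = 3.263.
T₂⁴ = T₁⁴ − q·(1/ε₁+1/ε₂−1)/σ = 4.211×10¹⁰ − 381·3.263/5.67×10⁻⁸
    = 2.018×10¹⁰ K⁴.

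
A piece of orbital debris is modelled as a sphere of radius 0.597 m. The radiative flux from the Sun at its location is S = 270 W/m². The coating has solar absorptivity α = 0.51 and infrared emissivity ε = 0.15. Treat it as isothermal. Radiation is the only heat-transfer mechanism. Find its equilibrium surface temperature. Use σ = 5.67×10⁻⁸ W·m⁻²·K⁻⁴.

At equilibrium, absorbed power = emitted power.
Absorbing cross-section = πr² = 1.120 m²; emitting surface = 4πr² = 4.479 m² (ratio 4).
αS·A_cross = εσ·A_surf·T⁴  ⇒  T⁴ = αS/(ε·4σ).
T⁴ = 0.510·270/(0.15·4·5.67×10⁻⁸) = 4.048×10⁹ K⁴.
T = (4.048×10⁹)^(1/4).

T ≈ 252 K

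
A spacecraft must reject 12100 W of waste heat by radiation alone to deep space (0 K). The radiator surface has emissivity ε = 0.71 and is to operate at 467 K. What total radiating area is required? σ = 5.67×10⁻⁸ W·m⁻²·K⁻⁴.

A ≈ 6.32 m²

P = εσA T⁴ ⇒ A = P/(εσT⁴).
T⁴ = 4.756×10¹⁰ K⁴.
A = 12100/(0.71 × 5.67×10⁻⁸ × 4.756×10¹⁰).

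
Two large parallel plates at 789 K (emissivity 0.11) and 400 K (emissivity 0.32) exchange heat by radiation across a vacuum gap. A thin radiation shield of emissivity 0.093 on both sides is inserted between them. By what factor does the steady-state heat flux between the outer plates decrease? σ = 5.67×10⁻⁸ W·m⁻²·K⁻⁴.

factor ≈ 2.83

Without shield: q₀ = σΔ(T⁴)/(1/ε₁+1/ε₂−1) with denominator 11.22.
With shield the two gaps are in series; the resistances add: (1/ε₁+1/ε_s−1)+(1/ε_s+1/ε₂−1) = 18.84+12.88 = 31.72.
Heat-flux ratio q₀/q = 31.72/11.22.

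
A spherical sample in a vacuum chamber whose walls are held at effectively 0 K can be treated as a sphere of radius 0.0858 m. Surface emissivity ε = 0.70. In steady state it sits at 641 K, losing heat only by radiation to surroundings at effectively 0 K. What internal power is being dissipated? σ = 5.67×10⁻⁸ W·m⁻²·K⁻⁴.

P ≈ 620 W

Steady state: P = εσA T⁴.
A = 4πr² = 0.09251 m²; T⁴ = (641)⁴ = 1.688×10¹¹ K⁴.
P = 0.70 × 5.67×10⁻⁸ × 0.09251 × 1.688×10¹¹.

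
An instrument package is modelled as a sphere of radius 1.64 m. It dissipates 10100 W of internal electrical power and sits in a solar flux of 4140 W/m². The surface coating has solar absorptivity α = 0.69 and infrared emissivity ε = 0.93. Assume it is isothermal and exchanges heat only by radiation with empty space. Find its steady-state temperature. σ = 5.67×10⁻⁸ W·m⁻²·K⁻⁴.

At steady state, absorbed solar power + internal power = radiated power.
Absorbed: α·S·A_cross = 0.69·4140·8.450 = 24140 W (cross-section πr²).
Total input = 24140 + 10100 = 34240 W.
Radiated: εσ·A_surf·T⁴ with A_surf = 4πr² = 33.80 m².
T⁴ = 34240/(0.93·5.67×10⁻⁸·33.80) = 1.921×10¹⁰ K⁴.

T ≈ 372 K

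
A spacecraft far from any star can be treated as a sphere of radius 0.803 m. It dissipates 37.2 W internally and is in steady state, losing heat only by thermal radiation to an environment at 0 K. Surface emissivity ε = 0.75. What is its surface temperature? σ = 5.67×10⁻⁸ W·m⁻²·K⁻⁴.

T ≈ 102 K

Steady state: internal power = radiated power, P = εσA T⁴.
Radiating area A = 4πr² = 8.103 m².
T⁴ = P/(εσA) = 37.2/(0.75·5.67×10⁻⁸·8.103) = 1.080×10⁸ K⁴.
T = (1.080×10⁸)^(1/4).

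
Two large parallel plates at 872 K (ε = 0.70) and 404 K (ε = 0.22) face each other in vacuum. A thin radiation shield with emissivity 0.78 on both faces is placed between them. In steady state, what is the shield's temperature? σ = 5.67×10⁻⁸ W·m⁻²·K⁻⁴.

In steady state the net flux on the hot side equals that on the cold side.
σ(T₁⁴−T_s⁴)/D₁ = σ(T_s⁴−T₂⁴)/D₂, with D₁ = 1/ε₁+1/ε_s−1 = 1.711, D₂ = 1/ε_s+1/ε₂−1 = 4.828.
Solve for T_s⁴: T_s⁴ = (D₂·T₁⁴ + D₁·T₂⁴)/(D₁+D₂) = 4.339×10¹¹ K⁴.

T_s ≈ 812 K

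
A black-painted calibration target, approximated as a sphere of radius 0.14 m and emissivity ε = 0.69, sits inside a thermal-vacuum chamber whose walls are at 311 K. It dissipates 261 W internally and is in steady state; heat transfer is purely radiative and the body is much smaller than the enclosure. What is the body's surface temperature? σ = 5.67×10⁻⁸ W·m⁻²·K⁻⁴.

T ≈ 437 K

For a small grey body in a large enclosure, net radiated power = εσA(T⁴ − T_w⁴).
Steady state: P = εσA(T⁴ − T_w⁴) with A = 4πr² = 0.2463 m².
T⁴ = P/(εσA) + T_w⁴ = 261/(0.69·5.67×10⁻⁸·0.2463) + (311)⁴
    = 2.709×10¹⁰ + 9.355×10⁹ = 3.644×10¹⁰ K⁴.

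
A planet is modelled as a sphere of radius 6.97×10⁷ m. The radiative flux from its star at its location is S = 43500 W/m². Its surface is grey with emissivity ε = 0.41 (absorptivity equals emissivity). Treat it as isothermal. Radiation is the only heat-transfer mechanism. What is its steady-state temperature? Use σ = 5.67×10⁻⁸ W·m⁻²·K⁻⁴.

T ≈ 662 K

At equilibrium, absorbed power = emitted power.
Absorbing cross-section = πr² = 1.526×10¹⁶ m²; emitting surface = 4πr² = 6.105×10¹⁶ m² (ratio 4).
εS·A_cross = εσ·A_surf·T⁴  ⇒  T⁴ = S/(4σ)   (ε cancels).
T⁴ = 43500/(4·5.67×10⁻⁸) = 1.918×10¹¹ K⁴.
T = (1.918×10¹¹)^(1/4).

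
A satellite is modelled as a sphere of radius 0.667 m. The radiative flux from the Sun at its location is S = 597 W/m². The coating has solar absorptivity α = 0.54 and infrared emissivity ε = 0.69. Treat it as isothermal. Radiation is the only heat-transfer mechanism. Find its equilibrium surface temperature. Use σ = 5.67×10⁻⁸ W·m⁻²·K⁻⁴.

At equilibrium, absorbed power = emitted power.
Absorbing cross-section = πr² = 1.398 m²; emitting surface = 4πr² = 5.591 m² (ratio 4).
αS·A_cross = εσ·A_surf·T⁴  ⇒  T⁴ = αS/(ε·4σ).
T⁴ = 0.540·597/(0.69·4·5.67×10⁻⁸) = 2.060×10⁹ K⁴.
T = (2.060×10⁹)^(1/4).

T ≈ 213 K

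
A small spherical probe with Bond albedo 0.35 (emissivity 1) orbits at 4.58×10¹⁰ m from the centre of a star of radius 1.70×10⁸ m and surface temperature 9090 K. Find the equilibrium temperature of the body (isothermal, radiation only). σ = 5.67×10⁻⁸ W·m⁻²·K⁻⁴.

The star's surface emits σT_*⁴; at distance d the flux is S = σT_*⁴(R_*/d)².
S = 5.67×10⁻⁸·(9090)⁴·(1.70×10⁸/4.58×10¹⁰)² = 5333 W/m².
For an isothermal sphere T⁴ = (1−a)S/(4σ) = 1.529×10¹⁰ K⁴.

T ≈ 352 K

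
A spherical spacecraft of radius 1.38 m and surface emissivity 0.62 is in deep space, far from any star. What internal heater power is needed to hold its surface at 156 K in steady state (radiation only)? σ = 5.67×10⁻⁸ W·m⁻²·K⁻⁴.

P ≈ 498 W

P = εσ·4πr²·T⁴.
4πr² = 23.93 m²; T⁴ = 5.922×10⁸ K⁴.
P = 0.62·5.67×10⁻⁸·23.93·5.922×10⁸.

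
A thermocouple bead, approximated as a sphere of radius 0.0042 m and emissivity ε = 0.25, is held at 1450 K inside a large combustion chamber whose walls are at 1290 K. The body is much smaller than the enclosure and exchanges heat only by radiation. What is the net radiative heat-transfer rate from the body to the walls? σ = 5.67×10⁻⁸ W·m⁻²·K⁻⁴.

For a small grey body in a large enclosure: P_net = εσA(T_body⁴ − T_wall⁴).
A = 4πr² = 2.217×10⁻⁴ m²; T_body⁴ − T_wall⁴ = 4.421×10¹² − 2.769×10¹² = 1.651×10¹² K⁴.
|P_net| = 0.25·5.67×10⁻⁸·2.217×10⁻⁴·1.651×10¹².

P_net ≈ 5.19 W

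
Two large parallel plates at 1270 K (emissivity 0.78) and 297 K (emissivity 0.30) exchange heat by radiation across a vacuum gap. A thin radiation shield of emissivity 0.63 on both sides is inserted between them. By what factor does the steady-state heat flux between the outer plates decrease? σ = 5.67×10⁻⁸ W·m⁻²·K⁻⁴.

factor ≈ 1.60

Without shield: q₀ = σΔ(T⁴)/(1/ε₁+1/ε₂−1) with denominator 3.615.
With shield the two gaps are in series; the resistances add: (1/ε₁+1/ε_s−1)+(1/ε_s+1/ε₂−1) = 1.869+3.921 = 5.790.
Heat-flux ratio q₀/q = 5.790/3.615.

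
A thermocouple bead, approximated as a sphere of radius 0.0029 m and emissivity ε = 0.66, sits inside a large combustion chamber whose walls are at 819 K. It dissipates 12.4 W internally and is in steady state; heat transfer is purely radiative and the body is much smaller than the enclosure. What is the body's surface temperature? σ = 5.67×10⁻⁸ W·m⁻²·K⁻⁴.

T ≈ 1380 K

For a small grey body in a large enclosure, net radiated power = εσA(T⁴ − T_w⁴).
Steady state: P = εσA(T⁴ − T_w⁴) with A = 4πr² = 1.057×10⁻⁴ m².
T⁴ = P/(εσA) + T_w⁴ = 12.4/(0.66·5.67×10⁻⁸·1.057×10⁻⁴) + (819)⁴
    = 3.135×10¹² + 4.499×10¹¹ = 3.585×10¹² K⁴.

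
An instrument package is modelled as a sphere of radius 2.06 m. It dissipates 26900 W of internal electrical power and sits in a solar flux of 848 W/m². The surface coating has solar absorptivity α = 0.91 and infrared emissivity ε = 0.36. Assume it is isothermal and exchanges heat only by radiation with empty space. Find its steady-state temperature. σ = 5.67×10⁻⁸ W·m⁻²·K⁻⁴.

At steady state, absorbed solar power + internal power = radiated power.
Absorbed: α·S·A_cross = 0.91·848·13.33 = 10290 W (cross-section πr²).
Total input = 10290 + 26900 = 37190 W.
Radiated: εσ·A_surf·T⁴ with A_surf = 4πr² = 53.33 m².
T⁴ = 37190/(0.36·5.67×10⁻⁸·53.33) = 3.416×10¹⁰ K⁴.

T ≈ 430 K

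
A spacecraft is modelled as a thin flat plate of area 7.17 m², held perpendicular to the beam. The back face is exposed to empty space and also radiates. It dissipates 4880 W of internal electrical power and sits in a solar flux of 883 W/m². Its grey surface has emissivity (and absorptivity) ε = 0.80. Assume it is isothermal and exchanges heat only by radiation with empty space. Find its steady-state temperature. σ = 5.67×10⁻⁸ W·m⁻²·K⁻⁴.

At steady state, absorbed solar power + internal power = radiated power.
Absorbed: α·S·A_cross = 0.80·883·7.170 = 5065 W (cross-section A).
Total input = 5065 + 4880 = 9945 W.
Radiated: εσ·A_surf·T⁴ with A_surf = 2A = 14.34 m².
T⁴ = 9945/(0.80·5.67×10⁻⁸·14.34) = 1.529×10¹⁰ K⁴.

T ≈ 352 K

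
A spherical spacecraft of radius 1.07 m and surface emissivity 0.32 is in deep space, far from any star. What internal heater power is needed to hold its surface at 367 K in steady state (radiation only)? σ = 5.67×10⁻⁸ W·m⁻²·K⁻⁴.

P ≈ 4740 W

P = εσ·4πr²·T⁴.
4πr² = 14.39 m²; T⁴ = 1.814×10¹⁰ K⁴.
P = 0.32·5.67×10⁻⁸·14.39·1.814×10¹⁰.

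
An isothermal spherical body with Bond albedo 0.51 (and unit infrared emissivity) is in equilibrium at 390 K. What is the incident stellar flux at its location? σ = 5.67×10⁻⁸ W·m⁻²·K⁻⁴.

S ≈ 10700 W/m²

(1−a)S·πr² = σ·4πr²·T⁴ ⇒ S = 4σT⁴/(1−a).
S = 4·5.67×10⁻⁸·2.313×10¹⁰/0.490.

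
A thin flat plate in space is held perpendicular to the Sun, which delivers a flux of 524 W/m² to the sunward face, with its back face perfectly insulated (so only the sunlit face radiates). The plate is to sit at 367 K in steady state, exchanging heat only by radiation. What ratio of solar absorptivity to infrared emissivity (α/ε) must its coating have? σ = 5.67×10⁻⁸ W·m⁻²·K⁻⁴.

Balance: αS·A = εσ·1A·T⁴ ⇒ α/ε = σT⁴/S.
α/ε = 5.67×10⁻⁸·(367)⁴/524 = 5.67×10⁻⁸·1.814×10¹⁰/524.

α/ε ≈ 1.96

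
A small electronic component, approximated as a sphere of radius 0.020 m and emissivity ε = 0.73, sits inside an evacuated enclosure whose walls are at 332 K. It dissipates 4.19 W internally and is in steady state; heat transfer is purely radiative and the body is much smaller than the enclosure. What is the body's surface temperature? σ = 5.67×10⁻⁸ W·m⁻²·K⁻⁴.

T ≈ 424 K

For a small grey body in a large enclosure, net radiated power = εσA(T⁴ − T_w⁴).
Steady state: P = εσA(T⁴ − T_w⁴) with A = 4πr² = 0.005027 m².
T⁴ = P/(εσA) + T_w⁴ = 4.19/(0.73·5.67×10⁻⁸·0.005027) + (332)⁴
    = 2.014×10¹⁰ + 1.215×10¹⁰ = 3.229×10¹⁰ K⁴.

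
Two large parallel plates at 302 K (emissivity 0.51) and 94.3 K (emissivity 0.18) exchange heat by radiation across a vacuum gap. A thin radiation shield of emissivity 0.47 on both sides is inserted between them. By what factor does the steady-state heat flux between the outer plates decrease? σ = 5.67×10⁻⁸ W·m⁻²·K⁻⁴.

factor ≈ 1.50

Without shield: q₀ = σΔ(T⁴)/(1/ε₁+1/ε₂−1) with denominator 6.516.
With shield the two gaps are in series; the resistances add: (1/ε₁+1/ε_s−1)+(1/ε_s+1/ε₂−1) = 3.088+6.683 = 9.772.
Heat-flux ratio q₀/q = 9.772/6.516.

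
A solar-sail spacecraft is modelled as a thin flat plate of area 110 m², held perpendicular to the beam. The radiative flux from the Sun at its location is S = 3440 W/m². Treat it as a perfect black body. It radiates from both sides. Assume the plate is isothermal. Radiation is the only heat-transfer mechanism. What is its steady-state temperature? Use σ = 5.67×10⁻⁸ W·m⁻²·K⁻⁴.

At equilibrium, absorbed power = emitted power.
Absorbing cross-section = A = 110.0 m²; emitting surface = 2A = 220.0 m² (ratio 2).
S·A_cross = εσ·A_surf·T⁴  ⇒  T⁴ = S/(2σ).
T⁴ = 1.00·3440/(2·5.67×10⁻⁸) = 3.034×10¹⁰ K⁴.
T = (3.034×10¹⁰)^(1/4).

T ≈ 417 K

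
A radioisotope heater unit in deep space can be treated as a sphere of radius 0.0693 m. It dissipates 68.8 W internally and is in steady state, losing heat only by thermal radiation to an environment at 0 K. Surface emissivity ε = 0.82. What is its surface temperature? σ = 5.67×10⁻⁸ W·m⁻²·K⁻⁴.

T ≈ 396 K

Steady state: internal power = radiated power, P = εσA T⁴.
Radiating area A = 4πr² = 0.06035 m².
T⁴ = P/(εσA) = 68.8/(0.82·5.67×10⁻⁸·0.06035) = 2.452×10¹⁰ K⁴.
T = (2.452×10¹⁰)^(1/4).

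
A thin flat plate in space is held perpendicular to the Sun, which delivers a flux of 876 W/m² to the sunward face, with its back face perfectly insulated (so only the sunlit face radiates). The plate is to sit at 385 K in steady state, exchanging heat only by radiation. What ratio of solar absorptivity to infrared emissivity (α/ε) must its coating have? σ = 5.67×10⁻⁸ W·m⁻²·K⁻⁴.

α/ε ≈ 1.42

Balance: αS·A = εσ·1A·T⁴ ⇒ α/ε = σT⁴/S.
α/ε = 5.67×10⁻⁸·(385)⁴/876 = 5.67×10⁻⁸·2.197×10¹⁰/876.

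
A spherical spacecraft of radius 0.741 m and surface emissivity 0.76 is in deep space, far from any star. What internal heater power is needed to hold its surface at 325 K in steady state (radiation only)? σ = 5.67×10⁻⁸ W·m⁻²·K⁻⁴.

P ≈ 3320 W

P = εσ·4πr²·T⁴.
4πr² = 6.900 m²; T⁴ = 1.116×10¹⁰ K⁴.
P = 0.76·5.67×10⁻⁸·6.900·1.116×10¹⁰.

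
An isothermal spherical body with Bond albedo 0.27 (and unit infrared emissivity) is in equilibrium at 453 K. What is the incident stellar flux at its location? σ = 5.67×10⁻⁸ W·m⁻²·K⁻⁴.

S ≈ 13100 W/m²

(1−a)S·πr² = σ·4πr²·T⁴ ⇒ S = 4σT⁴/(1−a).
S = 4·5.67×10⁻⁸·4.211×10¹⁰/0.730.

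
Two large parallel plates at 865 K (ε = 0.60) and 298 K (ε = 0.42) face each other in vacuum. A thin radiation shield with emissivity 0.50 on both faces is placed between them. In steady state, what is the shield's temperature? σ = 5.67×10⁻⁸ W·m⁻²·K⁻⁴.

T_s ≈ 750 K

In steady state the net flux on the hot side equals that on the cold side.
σ(T₁⁴−T_s⁴)/D₁ = σ(T_s⁴−T₂⁴)/D₂, with D₁ = 1/ε₁+1/ε_s−1 = 2.667, D₂ = 1/ε_s+1/ε₂−1 = 3.381.
Solve for T_s⁴: T_s⁴ = (D₂·T₁⁴ + D₁·T₂⁴)/(D₁+D₂) = 3.165×10¹¹ K⁴.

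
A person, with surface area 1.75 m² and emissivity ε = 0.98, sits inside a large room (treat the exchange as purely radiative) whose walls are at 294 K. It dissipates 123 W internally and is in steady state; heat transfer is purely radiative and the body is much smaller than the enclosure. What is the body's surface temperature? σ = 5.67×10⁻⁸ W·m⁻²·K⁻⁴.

T ≈ 306 K

For a small grey body in a large enclosure, net radiated power = εσA(T⁴ − T_w⁴).
Steady state: P = εσA(T⁴ − T_w⁴) with A = 1.75 m².
T⁴ = P/(εσA) + T_w⁴ = 123/(0.98·5.67×10⁻⁸·1.750) + (294)⁴
    = 1.265×10⁹ + 7.471×10⁹ = 8.736×10⁹ K⁴.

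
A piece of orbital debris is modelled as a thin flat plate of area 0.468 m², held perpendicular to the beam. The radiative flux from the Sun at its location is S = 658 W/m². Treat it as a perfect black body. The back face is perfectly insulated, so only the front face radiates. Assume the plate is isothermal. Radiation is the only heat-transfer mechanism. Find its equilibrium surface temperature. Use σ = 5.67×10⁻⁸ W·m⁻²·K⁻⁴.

T ≈ 328 K

At equilibrium, absorbed power = emitted power.
Absorbing cross-section = A = 0.4680 m²; emitting surface = A = 0.4680 m² (ratio 1).
S·A_cross = εσ·A_surf·T⁴  ⇒  T⁴ = S/(1σ).
T⁴ = 1.00·658/(1·5.67×10⁻⁸) = 1.160×10¹⁰ K⁴.
T = (1.160×10¹⁰)^(1/4).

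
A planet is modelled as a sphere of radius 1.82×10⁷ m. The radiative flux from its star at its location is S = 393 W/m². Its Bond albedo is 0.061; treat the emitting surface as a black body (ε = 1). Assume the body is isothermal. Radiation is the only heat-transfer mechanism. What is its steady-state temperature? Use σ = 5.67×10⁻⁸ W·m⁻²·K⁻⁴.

T ≈ 201 K

At equilibrium, absorbed power = emitted power.
Absorbing cross-section = πr² = 1.041×10¹⁵ m²; emitting surface = 4πr² = 4.162×10¹⁵ m² (ratio 4).
(1−a)S·A_cross = εσ·A_surf·T⁴  ⇒  T⁴ = (1−a)S/(4σ).
T⁴ = 0.939·393/(4·5.67×10⁻⁸) = 1.627×10⁹ K⁴.
T = (1.627×10⁹)^(1/4).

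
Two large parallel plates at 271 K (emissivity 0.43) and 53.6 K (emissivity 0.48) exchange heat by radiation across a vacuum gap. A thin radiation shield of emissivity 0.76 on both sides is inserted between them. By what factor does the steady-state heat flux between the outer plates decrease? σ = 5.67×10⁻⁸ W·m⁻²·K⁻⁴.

Without shield: q₀ = σΔ(T⁴)/(1/ε₁+1/ε₂−1) with denominator 3.409.
With shield the two gaps are in series; the resistances add: (1/ε₁+1/ε_s−1)+(1/ε_s+1/ε₂−1) = 2.641+2.399 = 5.040.
Heat-flux ratio q₀/q = 5.040/3.409.

factor ≈ 1.48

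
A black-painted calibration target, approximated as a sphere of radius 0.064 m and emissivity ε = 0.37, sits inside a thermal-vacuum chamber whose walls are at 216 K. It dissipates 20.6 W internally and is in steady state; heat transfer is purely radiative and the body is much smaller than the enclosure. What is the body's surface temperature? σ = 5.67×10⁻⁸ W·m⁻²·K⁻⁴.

For a small grey body in a large enclosure, net radiated power = εσA(T⁴ − T_w⁴).
Steady state: P = εσA(T⁴ − T_w⁴) with A = 4πr² = 0.05147 m².
T⁴ = P/(εσA) + T_w⁴ = 20.6/(0.37·5.67×10⁻⁸·0.05147) + (216)⁴
    = 1.908×10¹⁰ + 2.177×10⁹ = 2.125×10¹⁰ K⁴.

T ≈ 382 K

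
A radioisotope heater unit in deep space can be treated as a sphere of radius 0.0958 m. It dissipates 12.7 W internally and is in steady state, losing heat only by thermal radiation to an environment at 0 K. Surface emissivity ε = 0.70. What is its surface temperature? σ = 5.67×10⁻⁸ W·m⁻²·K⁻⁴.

T ≈ 230 K

Steady state: internal power = radiated power, P = εσA T⁴.
Radiating area A = 4πr² = 0.1153 m².
T⁴ = P/(εσA) = 12.7/(0.70·5.67×10⁻⁸·0.1153) = 2.774×10⁹ K⁴.
T = (2.774×10⁹)^(1/4).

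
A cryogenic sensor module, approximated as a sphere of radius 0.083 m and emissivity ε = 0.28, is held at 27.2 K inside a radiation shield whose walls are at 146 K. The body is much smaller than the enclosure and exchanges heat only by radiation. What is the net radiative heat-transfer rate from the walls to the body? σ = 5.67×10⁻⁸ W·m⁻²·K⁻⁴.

P_net ≈ 0.624 W

For a small grey body in a large enclosure: P_net = εσA(T_body⁴ − T_wall⁴).
A = 4πr² = 0.08657 m²; T_body⁴ − T_wall⁴ = 5.474×10⁵ − 4.544×10⁸ = -4.538×10⁸ K⁴.
|P_net| = 0.28·5.67×10⁻⁸·0.08657·4.538×10⁸.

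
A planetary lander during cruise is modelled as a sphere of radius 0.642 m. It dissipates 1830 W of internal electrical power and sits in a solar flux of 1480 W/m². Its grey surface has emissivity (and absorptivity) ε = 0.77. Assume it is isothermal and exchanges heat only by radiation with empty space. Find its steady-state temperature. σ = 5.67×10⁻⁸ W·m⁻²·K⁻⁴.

At steady state, absorbed solar power + internal power = radiated power.
Absorbed: α·S·A_cross = 0.77·1480·1.295 = 1476 W (cross-section πr²).
Total input = 1476 + 1830 = 3306 W.
Radiated: εσ·A_surf·T⁴ with A_surf = 4πr² = 5.179 m².
T⁴ = 3306/(0.77·5.67×10⁻⁸·5.179) = 1.462×10¹⁰ K⁴.

T ≈ 348 K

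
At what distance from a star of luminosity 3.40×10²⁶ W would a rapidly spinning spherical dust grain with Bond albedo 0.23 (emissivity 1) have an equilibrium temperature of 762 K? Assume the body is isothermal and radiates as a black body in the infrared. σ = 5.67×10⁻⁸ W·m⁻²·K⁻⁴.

d ≈ 1.65×10¹⁰ m

For an isothermal black-emitting sphere, (1−a)S·πr² = σ·4πr²·T⁴ ⇒ S = 4σT⁴/(1−a).
S = 4·5.67×10⁻⁸·(762)⁴/0.770 = 99310 W/m².
Flux falls as S = L/(4πd²), so d = √(L/(4πS)) = √(3.40×10²⁶/(4π·99310)).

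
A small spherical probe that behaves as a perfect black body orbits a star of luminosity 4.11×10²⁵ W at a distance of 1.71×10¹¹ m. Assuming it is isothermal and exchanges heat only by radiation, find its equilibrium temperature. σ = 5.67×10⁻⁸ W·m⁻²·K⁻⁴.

First find the stellar flux at distance d: S = L/(4πd²) = 4.11×10²⁵/(4π·(1.71×10¹¹)²) = 111.9 W/m².
For an isothermal sphere, absorbed (1−a)S·πr² = emitted σ·4πr²·T⁴, so T⁴ = (1−a)S/(4σ).
T⁴ = 1.00·111.9/(4·5.67×10⁻⁸) = 4.932×10⁸ K⁴.

T ≈ 149 K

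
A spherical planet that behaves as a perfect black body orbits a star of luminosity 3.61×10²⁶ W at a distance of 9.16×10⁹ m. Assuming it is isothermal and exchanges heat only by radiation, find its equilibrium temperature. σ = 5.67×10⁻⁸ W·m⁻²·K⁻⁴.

First find the stellar flux at distance d: S = L/(4πd²) = 3.61×10²⁶/(4π·(9.16×10⁹)²) = 3.424×10⁵ W/m².
For an isothermal sphere, absorbed (1−a)S·πr² = emitted σ·4πr²·T⁴, so T⁴ = (1−a)S/(4σ).
T⁴ = 1.00·3.424×10⁵/(4·5.67×10⁻⁸) = 1.510×10¹² K⁴.

T ≈ 1110 K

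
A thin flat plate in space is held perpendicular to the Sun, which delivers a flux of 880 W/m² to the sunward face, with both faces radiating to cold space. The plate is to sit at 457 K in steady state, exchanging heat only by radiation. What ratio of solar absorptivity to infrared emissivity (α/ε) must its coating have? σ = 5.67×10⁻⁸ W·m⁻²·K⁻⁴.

α/ε ≈ 5.62

Balance: αS·A = εσ·2A·T⁴ ⇒ α/ε = 2σT⁴/S.
α/ε = 2·5.67×10⁻⁸·(457)⁴/880 = 2·5.67×10⁻⁸·4.362×10¹⁰/880.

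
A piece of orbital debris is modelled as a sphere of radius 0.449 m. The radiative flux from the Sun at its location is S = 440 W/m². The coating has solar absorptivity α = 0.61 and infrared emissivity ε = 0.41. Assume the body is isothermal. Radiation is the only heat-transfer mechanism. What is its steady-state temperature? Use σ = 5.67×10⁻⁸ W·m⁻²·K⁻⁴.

At equilibrium, absorbed power = emitted power.
Absorbing cross-section = πr² = 0.6333 m²; emitting surface = 4πr² = 2.533 m² (ratio 4).
αS·A_cross = εσ·A_surf·T⁴  ⇒  T⁴ = αS/(ε·4σ).
T⁴ = 0.610·440/(0.41·4·5.67×10⁻⁸) = 2.886×10⁹ K⁴.
T = (2.886×10⁹)^(1/4).

T ≈ 232 K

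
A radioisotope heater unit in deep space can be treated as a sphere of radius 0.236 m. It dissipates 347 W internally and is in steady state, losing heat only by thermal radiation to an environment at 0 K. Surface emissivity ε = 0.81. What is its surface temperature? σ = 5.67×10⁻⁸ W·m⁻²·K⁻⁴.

T ≈ 322 K

Steady state: internal power = radiated power, P = εσA T⁴.
Radiating area A = 4πr² = 0.6999 m².
T⁴ = P/(εσA) = 347/(0.81·5.67×10⁻⁸·0.6999) = 1.080×10¹⁰ K⁴.
T = (1.080×10¹⁰)^(1/4).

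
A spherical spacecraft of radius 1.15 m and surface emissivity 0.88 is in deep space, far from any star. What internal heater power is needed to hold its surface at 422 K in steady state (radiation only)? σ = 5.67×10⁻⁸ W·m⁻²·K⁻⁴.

P ≈ 26300 W

P = εσ·4πr²·T⁴.
4πr² = 16.62 m²; T⁴ = 3.171×10¹⁰ K⁴.
P = 0.88·5.67×10⁻⁸·16.62·3.171×10¹⁰.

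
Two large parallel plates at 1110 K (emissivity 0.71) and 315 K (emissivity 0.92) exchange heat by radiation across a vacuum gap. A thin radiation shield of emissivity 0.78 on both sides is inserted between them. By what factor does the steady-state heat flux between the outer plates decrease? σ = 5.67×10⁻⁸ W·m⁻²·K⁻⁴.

factor ≈ 2.05

Without shield: q₀ = σΔ(T⁴)/(1/ε₁+1/ε₂−1) with denominator 1.495.
With shield the two gaps are in series; the resistances add: (1/ε₁+1/ε_s−1)+(1/ε_s+1/ε₂−1) = 1.691+1.369 = 3.060.
Heat-flux ratio q₀/q = 3.060/1.495.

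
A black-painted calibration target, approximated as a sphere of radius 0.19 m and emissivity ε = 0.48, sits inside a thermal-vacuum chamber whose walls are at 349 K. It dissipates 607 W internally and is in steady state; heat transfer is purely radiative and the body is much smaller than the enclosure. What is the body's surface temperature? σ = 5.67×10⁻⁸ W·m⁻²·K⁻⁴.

T ≈ 503 K

For a small grey body in a large enclosure, net radiated power = εσA(T⁴ − T_w⁴).
Steady state: P = εσA(T⁴ − T_w⁴) with A = 4πr² = 0.4536 m².
T⁴ = P/(εσA) + T_w⁴ = 607/(0.48·5.67×10⁻⁸·0.4536) + (349)⁴
    = 4.916×10¹⁰ + 1.484×10¹⁰ = 6.400×10¹⁰ K⁴.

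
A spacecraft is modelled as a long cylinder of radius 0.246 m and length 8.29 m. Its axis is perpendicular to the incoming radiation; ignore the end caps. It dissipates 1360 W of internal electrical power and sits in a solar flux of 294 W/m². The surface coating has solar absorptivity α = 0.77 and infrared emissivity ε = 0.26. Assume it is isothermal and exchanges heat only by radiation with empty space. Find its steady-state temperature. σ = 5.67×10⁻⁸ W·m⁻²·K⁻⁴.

T ≈ 332 K

At steady state, absorbed solar power + internal power = radiated power.
Absorbed: α·S·A_cross = 0.77·294·4.079 = 923.3 W (cross-section 2rL).
Total input = 923.3 + 1360 = 2283 W.
Radiated: εσ·A_surf·T⁴ with A_surf = 2πrL = 12.81 m².
T⁴ = 2283/(0.26·5.67×10⁻⁸·12.81) = 1.209×10¹⁰ K⁴.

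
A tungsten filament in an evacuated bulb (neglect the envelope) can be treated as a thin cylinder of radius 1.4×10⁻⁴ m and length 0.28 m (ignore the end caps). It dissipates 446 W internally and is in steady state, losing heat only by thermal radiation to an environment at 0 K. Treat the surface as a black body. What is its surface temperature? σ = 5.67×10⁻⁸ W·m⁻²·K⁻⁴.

Steady state: internal power = radiated power, P = εσA T⁴.
Radiating area A = 2πrL = 2.463×10⁻⁴ m².
T⁴ = P/(εσA) = 446/(1.0·5.67×10⁻⁸·2.463×10⁻⁴) = 3.194×10¹³ K⁴.
T = (3.194×10¹³)^(1/4).

T ≈ 2380 K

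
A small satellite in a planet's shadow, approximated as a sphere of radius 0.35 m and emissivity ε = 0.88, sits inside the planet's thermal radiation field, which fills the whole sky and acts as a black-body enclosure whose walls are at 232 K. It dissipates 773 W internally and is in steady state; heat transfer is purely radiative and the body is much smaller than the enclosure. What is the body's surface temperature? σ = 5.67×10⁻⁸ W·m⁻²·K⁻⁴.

T ≈ 337 K

For a small grey body in a large enclosure, net radiated power = εσA(T⁴ − T_w⁴).
Steady state: P = εσA(T⁴ − T_w⁴) with A = 4πr² = 1.539 m².
T⁴ = P/(εσA) + T_w⁴ = 773/(0.88·5.67×10⁻⁸·1.539) + (232)⁴
    = 1.006×10¹⁰ + 2.897×10⁹ = 1.296×10¹⁰ K⁴.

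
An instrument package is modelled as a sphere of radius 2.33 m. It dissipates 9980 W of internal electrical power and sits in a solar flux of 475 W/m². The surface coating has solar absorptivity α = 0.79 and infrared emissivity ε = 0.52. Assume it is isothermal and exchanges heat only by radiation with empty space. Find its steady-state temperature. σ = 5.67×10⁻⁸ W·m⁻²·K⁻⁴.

At steady state, absorbed solar power + internal power = radiated power.
Absorbed: α·S·A_cross = 0.79·475·17.06 = 6400 W (cross-section πr²).
Total input = 6400 + 9980 = 16380 W.
Radiated: εσ·A_surf·T⁴ with A_surf = 4πr² = 68.22 m².
T⁴ = 16380/(0.52·5.67×10⁻⁸·68.22) = 8.143×10⁹ K⁴.

T ≈ 300 K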